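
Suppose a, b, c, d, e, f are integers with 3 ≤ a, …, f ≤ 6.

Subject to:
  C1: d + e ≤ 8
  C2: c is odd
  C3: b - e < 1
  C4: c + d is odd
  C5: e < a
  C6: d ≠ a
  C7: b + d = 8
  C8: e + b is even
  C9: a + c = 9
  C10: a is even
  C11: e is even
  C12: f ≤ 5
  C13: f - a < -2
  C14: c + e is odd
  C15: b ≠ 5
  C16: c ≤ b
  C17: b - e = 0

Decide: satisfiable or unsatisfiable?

Satisfiable

Take a = 6, b = 4, c = 3, d = 4, e = 4, f = 3. Then constraint 1: d + e = 8; constraint 3: b - e = 0, and every other listed constraint is also met.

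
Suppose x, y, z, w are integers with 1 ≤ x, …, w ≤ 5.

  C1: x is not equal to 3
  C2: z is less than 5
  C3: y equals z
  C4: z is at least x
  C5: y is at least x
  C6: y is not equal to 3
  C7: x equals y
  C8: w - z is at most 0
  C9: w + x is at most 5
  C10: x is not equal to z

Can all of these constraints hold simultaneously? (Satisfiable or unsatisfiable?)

Unsatisfiable

From constraints 3 and 7, x = y = z, so x = z. But constraint 10 says x ≠ z. Contradiction.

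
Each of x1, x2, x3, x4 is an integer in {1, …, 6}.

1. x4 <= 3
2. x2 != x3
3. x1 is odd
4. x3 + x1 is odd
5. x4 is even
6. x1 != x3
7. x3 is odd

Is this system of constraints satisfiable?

Constraint 7 makes x3 odd and constraint 3 makes x1 odd, so x3 + x1 must be even. Constraint 4 says x3 + x1 is odd — contradiction.

Unsatisfiable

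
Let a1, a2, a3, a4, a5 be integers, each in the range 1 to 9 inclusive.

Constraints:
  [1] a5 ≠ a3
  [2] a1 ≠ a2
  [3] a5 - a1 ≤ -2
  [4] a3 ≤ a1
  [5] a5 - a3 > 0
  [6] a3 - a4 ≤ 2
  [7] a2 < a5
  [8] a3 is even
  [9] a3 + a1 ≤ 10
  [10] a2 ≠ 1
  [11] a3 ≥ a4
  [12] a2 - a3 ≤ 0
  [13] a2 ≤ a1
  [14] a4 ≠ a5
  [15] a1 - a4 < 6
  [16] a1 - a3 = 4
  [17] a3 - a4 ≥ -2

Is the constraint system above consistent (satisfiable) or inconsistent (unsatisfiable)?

Satisfiable

The assignment a1 = 6, a2 = 2, a3 = 2, a4 = 2, a5 = 4 works:
  constraint 3 holds since a5 - a1 = -2.
  constraint 5 holds since a5 - a3 = 2.
The rest check out directly.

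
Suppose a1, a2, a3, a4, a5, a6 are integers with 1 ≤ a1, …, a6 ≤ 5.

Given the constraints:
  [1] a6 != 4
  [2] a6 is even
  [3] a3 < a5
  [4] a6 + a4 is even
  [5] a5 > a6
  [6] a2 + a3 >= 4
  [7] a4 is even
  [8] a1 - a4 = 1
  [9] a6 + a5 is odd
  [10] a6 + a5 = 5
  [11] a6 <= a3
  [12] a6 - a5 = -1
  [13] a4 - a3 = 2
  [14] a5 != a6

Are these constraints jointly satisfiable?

The assignment a1 = 5, a2 = 2, a3 = 2, a4 = 4, a5 = 3, a6 = 2 works:
  constraint 6 holds since a2 + a3 = 4.
  constraint 8 holds since a1 - a4 = 1.
  constraint 10 holds since a6 + a5 = 5.
The rest check out directly.

Satisfiable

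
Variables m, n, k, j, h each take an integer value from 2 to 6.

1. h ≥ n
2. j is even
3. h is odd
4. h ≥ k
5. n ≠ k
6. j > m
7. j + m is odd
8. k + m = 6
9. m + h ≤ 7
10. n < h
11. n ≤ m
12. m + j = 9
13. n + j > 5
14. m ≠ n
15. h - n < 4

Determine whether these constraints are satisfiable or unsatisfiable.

One satisfying assignment is m = 3, n = 2, k = 3, j = 6, h = 3.
For the less obvious constraints — constraint 8: k + m = 6; constraint 9: m + h = 6; constraint 12: m + j = 9 — and the others hold by inspection.

Satisfiable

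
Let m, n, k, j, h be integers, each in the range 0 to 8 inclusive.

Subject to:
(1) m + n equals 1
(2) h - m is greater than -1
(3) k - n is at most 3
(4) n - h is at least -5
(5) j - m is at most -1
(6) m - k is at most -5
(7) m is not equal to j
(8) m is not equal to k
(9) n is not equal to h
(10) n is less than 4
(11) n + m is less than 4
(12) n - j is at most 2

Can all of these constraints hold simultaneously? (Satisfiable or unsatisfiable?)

Constraints 3, 5, 6, and 12 give k − m ≥ 5, m − j ≥ 1, j − n ≥ -2, n − k ≥ -3.
Adding all 4 inequalities: the left sides telescope to 0, and the right sides sum to 5 + 1 + (-2) + (-3) = 1. So 0 ≥ 1, which is false.

Unsatisfiable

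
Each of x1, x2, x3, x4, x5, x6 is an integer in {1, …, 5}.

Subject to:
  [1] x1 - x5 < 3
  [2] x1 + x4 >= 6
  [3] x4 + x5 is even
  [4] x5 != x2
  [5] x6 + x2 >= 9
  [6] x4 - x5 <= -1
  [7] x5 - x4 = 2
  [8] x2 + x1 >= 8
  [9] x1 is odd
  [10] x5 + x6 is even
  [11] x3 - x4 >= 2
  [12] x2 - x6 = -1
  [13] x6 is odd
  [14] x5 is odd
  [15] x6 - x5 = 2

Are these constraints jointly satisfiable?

Satisfiable

Take x1 = 5, x2 = 4, x3 = 4, x4 = 1, x5 = 3, x6 = 5. Then constraint 1: x1 - x5 = 2; constraint 2: x1 + x4 = 6, and every other listed constraint is also met.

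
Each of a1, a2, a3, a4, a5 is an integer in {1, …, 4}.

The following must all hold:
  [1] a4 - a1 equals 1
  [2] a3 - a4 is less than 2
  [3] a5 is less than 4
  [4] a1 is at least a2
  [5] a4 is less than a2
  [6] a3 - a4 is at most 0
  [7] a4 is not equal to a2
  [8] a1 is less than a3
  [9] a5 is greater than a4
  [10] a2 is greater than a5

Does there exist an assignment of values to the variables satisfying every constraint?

Constraints 4, 6, 8, 9, and 10 give a5 < a2, a2 ≤ a1, a1 < a3, a3 ≤ a4, a4 < a5. Chaining: a5 < a2 ≤ a1 < a3 ≤ a4 < a5, which forces a5 < a5 — impossible.

Unsatisfiable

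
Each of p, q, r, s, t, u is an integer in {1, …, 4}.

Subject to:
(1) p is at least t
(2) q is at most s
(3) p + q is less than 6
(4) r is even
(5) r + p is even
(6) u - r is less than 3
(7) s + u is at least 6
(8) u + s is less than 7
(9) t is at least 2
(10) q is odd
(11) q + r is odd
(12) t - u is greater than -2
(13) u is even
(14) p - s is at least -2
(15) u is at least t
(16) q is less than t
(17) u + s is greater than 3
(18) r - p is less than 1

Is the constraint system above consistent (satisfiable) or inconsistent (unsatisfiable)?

Satisfiable

One satisfying assignment is p = 4, q = 1, r = 2, s = 4, t = 2, u = 2.
For the less obvious constraints — constraint 3: p + q = 5; constraint 6: u - r = 0; constraint 7: s + u = 6 — and the others hold by inspection.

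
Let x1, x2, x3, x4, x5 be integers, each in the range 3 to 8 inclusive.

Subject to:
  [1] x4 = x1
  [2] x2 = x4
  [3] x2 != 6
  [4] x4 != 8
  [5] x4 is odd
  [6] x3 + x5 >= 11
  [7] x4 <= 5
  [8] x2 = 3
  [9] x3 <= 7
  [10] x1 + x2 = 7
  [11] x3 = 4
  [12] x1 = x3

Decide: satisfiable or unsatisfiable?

Constraint 8 fixes x2 = 3 and constraint 11 fixes x3 = 4. Constraints 1, 2, and 12 give x2 = x4 = x1 = x3, so x2 = x3. But 3 ≠ 4 — contradiction.

Unsatisfiable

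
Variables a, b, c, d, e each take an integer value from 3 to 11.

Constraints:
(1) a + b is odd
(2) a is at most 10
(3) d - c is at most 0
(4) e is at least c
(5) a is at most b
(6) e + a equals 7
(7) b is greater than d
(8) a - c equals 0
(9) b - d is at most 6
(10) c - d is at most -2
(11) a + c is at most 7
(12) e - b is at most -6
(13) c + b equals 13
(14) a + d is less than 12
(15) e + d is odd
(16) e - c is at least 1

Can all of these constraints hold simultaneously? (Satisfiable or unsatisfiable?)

Unsatisfiable

Constraints 3, 9, 12, and 16 give c − d ≥ 0, d − b ≥ -6, b − e ≥ 6, e − c ≥ 1.
Adding all 4 inequalities: the left sides telescope to 0, and the right sides sum to 0 + (-6) + 6 + 1 = 1. So 0 ≥ 1, which is false.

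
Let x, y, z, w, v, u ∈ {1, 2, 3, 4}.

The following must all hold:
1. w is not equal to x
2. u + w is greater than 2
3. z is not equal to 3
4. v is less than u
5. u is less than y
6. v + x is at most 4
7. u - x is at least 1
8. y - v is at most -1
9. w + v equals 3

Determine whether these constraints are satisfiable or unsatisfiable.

Unsatisfiable

Constraints 4, 5, and 8 give u < y, y < v, v < u. Chaining: u < y < v < u, which forces u < u — impossible.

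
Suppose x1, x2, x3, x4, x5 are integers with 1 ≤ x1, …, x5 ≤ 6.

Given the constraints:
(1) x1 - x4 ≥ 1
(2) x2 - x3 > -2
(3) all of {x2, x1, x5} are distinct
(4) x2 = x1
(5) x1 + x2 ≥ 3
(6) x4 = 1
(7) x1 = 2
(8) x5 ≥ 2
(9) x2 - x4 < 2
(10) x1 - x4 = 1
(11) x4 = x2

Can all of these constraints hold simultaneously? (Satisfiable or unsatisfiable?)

Constraint 6 fixes x4 = 1 and constraint 7 fixes x1 = 2. Constraints 4 and 11 give x4 = x2 = x1, so x4 = x1. But 1 ≠ 2 — contradiction.

Unsatisfiable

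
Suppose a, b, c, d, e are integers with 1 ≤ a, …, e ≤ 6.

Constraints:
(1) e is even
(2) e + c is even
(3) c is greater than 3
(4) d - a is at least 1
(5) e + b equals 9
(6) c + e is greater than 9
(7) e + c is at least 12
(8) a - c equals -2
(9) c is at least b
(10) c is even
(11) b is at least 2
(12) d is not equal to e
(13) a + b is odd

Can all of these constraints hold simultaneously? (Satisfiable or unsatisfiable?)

The assignment a = 4, b = 3, c = 6, d = 5, e = 6 works:
  constraint 4 holds since d - a = 1.
  constraint 5 holds since e + b = 9.
The rest check out directly.

Satisfiable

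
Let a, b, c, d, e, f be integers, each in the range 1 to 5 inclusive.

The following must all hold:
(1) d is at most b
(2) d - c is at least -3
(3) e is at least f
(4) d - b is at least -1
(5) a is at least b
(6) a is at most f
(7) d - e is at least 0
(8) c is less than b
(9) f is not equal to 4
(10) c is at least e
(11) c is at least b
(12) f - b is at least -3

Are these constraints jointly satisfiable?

Constraints 3, 5, 6, 8, and 10 give e ≤ c, c < b, b ≤ a, a ≤ f, f ≤ e. Chaining: e ≤ c < b ≤ a ≤ f ≤ e, which forces e < e — impossible.

Unsatisfiable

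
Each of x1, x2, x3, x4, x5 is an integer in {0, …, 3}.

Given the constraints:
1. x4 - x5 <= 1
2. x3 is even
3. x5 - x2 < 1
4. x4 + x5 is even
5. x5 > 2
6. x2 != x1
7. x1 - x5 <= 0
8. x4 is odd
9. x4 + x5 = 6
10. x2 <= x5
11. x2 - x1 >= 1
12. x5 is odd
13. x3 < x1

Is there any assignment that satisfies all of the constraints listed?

Satisfiable

Take x1 = 2, x2 = 3, x3 = 0, x4 = 3, x5 = 3. Then constraint 1: x4 - x5 = 0; constraint 3: x5 - x2 = 0; constraint 7: x1 - x5 = -1, and every other listed constraint is also met.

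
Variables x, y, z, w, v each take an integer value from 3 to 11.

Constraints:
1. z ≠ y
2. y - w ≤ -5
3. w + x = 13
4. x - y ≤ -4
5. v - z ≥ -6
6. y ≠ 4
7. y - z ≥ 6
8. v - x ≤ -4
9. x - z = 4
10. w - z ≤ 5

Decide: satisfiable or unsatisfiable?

Unsatisfiable

Constraints 2, 4, 5, 8, and 10 give x − v ≥ 4, v − z ≥ -6, z − w ≥ -5, w − y ≥ 5, y − x ≥ 4.
Adding all 5 inequalities: the left sides telescope to 0, and the right sides sum to 4 + (-6) + (-5) + 5 + 4 = 2. So 0 ≥ 2, which is false.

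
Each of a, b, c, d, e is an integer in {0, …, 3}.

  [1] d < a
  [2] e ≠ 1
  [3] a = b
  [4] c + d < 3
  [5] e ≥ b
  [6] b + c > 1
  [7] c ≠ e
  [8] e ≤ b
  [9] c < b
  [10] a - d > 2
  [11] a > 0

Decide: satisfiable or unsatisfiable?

One satisfying assignment is a = 3, b = 3, c = 0, d = 0, e = 3.
For the less obvious constraints — constraint 4: c + d = 0; constraint 6: b + c = 3; constraint 10: a - d = 3 — and the others hold by inspection.

Satisfiable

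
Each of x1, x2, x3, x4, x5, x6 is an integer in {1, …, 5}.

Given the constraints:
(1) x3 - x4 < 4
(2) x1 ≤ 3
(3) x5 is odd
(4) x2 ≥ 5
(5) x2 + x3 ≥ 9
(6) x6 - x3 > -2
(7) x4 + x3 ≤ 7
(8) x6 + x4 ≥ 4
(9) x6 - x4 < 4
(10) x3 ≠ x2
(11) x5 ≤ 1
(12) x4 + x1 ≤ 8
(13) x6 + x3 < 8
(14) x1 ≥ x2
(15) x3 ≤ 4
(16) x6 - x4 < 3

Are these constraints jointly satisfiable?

From constraints 2 and 14: x2 ≤ x1 ≤ 3. From constraint 15: x3 ≤ 4. Hence x2 + x3 ≤ 7. But constraint 5 requires x2 + x3 ≥ 9, and 9 > 7. Contradiction.

Unsatisfiable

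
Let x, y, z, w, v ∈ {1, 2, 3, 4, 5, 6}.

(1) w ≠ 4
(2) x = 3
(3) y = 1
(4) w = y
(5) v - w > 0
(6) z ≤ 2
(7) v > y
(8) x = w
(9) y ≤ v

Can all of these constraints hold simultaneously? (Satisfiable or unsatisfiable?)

Unsatisfiable

Constraint 2 fixes x = 3 and constraint 3 fixes y = 1. Constraints 4 and 8 give x = w = y, so x = y. But 3 ≠ 1 — contradiction.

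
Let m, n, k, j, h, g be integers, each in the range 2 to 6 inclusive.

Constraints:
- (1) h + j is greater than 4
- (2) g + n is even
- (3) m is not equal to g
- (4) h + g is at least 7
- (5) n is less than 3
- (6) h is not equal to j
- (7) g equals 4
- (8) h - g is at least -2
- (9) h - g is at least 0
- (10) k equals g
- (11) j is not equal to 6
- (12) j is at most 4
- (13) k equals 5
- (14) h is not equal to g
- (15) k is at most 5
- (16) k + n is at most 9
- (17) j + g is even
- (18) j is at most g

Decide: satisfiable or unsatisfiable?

Unsatisfiable

Constraint 13 fixes k = 5 and constraint 7 fixes g = 4, but constraint 10 requires k = g. Since 5 ≠ 4, contradiction.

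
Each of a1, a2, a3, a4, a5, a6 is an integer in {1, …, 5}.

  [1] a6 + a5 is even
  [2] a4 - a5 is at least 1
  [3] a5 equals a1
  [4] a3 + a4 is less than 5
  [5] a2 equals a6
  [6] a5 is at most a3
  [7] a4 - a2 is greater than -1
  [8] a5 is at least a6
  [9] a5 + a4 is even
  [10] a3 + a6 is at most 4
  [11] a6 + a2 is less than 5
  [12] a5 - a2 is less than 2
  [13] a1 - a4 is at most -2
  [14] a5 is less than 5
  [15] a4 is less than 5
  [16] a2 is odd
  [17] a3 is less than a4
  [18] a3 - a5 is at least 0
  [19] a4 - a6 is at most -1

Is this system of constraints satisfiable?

Constraints 6, 8, 17, and 19 give a6 ≤ a5, a5 ≤ a3, a3 < a4, a4 < a6. Chaining: a6 ≤ a5 ≤ a3 < a4 < a6, which forces a6 < a6 — impossible.

Unsatisfiable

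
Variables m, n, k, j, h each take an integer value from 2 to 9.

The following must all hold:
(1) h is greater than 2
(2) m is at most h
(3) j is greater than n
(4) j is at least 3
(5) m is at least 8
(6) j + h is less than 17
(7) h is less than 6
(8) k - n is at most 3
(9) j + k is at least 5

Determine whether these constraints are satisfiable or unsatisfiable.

Unsatisfiable

From constraints 2 and 5: h ≥ m and m ≥ 8, so h ≥ 8. From constraint 7: h ≤ 5. But 5 < 8, so no value of h works.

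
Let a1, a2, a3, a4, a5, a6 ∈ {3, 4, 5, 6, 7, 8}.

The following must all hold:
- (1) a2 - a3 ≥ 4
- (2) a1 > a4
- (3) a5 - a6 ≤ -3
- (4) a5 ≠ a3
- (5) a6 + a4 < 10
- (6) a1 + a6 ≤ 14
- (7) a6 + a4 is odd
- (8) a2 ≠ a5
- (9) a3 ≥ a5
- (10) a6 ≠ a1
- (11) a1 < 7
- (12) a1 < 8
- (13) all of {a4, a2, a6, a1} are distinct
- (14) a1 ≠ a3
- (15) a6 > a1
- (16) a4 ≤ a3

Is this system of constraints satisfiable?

Satisfiable

Take a1 = 5, a2 = 8, a3 = 4, a4 = 3, a5 = 3, a6 = 6. Then constraint 1: a2 - a3 = 4; constraint 3: a5 - a6 = -3; constraint 5: a6 + a4 = 9, and every other listed constraint is also met.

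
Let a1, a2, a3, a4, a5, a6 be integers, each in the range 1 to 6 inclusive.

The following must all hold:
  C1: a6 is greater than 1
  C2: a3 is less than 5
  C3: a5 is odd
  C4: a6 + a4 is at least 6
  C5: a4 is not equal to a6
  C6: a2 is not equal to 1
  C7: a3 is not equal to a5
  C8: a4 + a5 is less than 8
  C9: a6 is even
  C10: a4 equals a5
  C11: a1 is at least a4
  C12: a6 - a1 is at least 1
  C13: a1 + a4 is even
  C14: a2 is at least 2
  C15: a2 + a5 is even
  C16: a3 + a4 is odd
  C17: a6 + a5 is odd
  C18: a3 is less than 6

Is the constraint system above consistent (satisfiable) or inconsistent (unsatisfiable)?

Satisfiable

One satisfying assignment is a1 = 3, a2 = 5, a3 = 2, a4 = 3, a5 = 3, a6 = 4.
For the less obvious constraints — constraint 4: a6 + a4 = 7; constraint 8: a4 + a5 = 6 — and the others hold by inspection.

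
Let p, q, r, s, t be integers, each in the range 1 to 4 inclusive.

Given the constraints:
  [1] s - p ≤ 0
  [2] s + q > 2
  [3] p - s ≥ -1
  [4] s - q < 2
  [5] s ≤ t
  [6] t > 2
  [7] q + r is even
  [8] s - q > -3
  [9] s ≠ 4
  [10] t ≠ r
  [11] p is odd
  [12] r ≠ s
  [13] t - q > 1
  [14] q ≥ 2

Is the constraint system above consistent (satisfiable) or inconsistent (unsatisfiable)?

Setting (p, q, r, s, t) = (1, 2, 2, 1, 4) satisfies everything: constraint 1: s - p = 0; constraint 2: s + q = 3; constraint 3: p - s = 0, and the others follow.

Satisfiable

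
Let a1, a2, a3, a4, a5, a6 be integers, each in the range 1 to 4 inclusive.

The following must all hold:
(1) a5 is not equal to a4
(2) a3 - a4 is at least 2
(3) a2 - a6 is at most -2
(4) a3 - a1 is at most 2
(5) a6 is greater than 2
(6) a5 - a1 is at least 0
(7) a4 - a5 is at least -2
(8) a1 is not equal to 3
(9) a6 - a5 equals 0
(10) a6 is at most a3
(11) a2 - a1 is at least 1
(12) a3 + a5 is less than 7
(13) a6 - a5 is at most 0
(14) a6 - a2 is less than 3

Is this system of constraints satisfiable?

Constraints 2, 3, 4, 7, 11, and 13 give a5 − a6 ≥ 0, a6 − a2 ≥ 2, a2 − a1 ≥ 1, a1 − a3 ≥ -2, a3 − a4 ≥ 2, a4 − a5 ≥ -2.
Adding all 6 inequalities: the left sides telescope to 0, and the right sides sum to 0 + 2 + 1 + (-2) + 2 + (-2) = 1. So 0 ≥ 1, which is false.

Unsatisfiable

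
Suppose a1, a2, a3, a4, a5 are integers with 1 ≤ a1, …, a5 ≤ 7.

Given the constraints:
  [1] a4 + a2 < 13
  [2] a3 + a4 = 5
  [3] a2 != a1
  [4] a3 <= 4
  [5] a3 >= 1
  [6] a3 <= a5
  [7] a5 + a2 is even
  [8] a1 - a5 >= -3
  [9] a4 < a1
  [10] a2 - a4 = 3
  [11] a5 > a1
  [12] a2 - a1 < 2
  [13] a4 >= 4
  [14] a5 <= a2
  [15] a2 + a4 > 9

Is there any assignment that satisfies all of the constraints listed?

Satisfiable

Take a1 = 6, a2 = 7, a3 = 1, a4 = 4, a5 = 7. Then constraint 1: a4 + a2 = 11; constraint 2: a3 + a4 = 5, and every other listed constraint is also met.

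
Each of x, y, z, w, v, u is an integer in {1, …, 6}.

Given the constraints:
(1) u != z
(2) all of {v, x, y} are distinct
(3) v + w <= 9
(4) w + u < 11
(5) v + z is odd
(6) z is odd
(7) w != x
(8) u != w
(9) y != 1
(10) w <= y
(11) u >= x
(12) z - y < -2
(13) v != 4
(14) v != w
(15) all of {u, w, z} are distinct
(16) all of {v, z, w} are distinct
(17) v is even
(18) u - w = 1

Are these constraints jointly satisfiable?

One satisfying assignment is x = 1, y = 4, z = 1, w = 4, v = 2, u = 5.
For the less obvious constraints — constraint 3: v + w = 6; constraint 4: w + u = 9 — and the others hold by inspection.

Satisfiable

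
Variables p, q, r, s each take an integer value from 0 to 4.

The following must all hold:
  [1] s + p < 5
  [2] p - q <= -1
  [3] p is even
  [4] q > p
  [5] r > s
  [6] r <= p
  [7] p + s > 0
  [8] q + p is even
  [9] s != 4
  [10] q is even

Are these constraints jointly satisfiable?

Satisfiable

Try p = 2, q = 4, r = 2, s = 0.
Check constraint 1: s + p = 2; constraint 2: p - q = -2; constraint 7: p + s = 2. The remaining constraints are straightforward to verify.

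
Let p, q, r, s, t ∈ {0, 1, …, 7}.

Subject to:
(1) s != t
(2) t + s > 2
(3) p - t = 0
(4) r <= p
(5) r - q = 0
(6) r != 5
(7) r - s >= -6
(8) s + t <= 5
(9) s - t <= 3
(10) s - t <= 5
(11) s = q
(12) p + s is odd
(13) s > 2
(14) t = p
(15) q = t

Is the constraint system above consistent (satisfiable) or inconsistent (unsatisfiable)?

From constraints 11 and 15, s = q = t, so s = t. But constraint 1 says s ≠ t. Contradiction.

Unsatisfiable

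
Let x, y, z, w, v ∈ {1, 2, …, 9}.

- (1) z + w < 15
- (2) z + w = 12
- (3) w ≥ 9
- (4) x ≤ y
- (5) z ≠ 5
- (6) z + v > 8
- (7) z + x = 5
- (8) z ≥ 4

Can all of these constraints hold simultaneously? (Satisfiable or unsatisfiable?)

Unsatisfiable

From constraint 8: z ≥ 4. From constraint 3: w ≥ 9. Hence z + w ≥ 13. But constraint 2 requires z + w = 12, and 12 < 13. Contradiction.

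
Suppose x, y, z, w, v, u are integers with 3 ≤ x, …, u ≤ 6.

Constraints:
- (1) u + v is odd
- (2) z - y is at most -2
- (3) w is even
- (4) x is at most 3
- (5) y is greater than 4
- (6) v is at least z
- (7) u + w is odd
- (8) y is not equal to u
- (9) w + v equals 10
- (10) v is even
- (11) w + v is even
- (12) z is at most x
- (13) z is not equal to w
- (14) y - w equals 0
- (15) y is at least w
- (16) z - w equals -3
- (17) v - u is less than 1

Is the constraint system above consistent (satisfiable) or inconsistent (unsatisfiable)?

The assignment x = 3, y = 6, z = 3, w = 6, v = 4, u = 5 works:
  constraint 2 holds since z - y = -3.
  constraint 9 holds since w + v = 10.
The rest check out directly.

Satisfiable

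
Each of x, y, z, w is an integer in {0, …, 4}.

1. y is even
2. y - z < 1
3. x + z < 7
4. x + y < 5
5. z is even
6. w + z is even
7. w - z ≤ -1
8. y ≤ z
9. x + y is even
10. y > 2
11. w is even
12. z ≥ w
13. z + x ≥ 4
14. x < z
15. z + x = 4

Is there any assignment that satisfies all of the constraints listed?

Satisfiable

Take x = 0, y = 4, z = 4, w = 2. Then constraint 2: y - z = 0; constraint 3: x + z = 4; constraint 4: x + y = 4, and every other listed constraint is also met.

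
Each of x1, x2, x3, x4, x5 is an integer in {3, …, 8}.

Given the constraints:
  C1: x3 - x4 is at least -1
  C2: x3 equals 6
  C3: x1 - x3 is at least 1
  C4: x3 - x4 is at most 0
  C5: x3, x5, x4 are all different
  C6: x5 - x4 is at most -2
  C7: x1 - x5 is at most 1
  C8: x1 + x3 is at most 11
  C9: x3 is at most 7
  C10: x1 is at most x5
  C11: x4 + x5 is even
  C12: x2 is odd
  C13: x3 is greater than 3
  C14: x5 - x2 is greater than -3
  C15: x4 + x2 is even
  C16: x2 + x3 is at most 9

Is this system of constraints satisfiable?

Unsatisfiable

Constraints 1, 3, 6, and 7 give x3 − x4 ≥ -1, x4 − x5 ≥ 2, x5 − x1 ≥ -1, x1 − x3 ≥ 1.
Adding all 4 inequalities: the left sides telescope to 0, and the right sides sum to (-1) + 2 + (-1) + 1 = 1. So 0 ≥ 1, which is false.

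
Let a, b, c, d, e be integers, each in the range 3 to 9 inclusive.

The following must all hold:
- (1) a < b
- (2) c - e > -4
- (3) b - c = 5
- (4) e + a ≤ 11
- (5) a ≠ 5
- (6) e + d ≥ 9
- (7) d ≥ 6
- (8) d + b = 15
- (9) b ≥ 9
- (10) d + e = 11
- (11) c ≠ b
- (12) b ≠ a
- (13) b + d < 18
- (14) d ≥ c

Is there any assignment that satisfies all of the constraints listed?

Satisfiable

The assignment a = 6, b = 9, c = 4, d = 6, e = 5 works:
  constraint 2 holds since c - e = -1.
  constraint 3 holds since b - c = 5.
The rest check out directly.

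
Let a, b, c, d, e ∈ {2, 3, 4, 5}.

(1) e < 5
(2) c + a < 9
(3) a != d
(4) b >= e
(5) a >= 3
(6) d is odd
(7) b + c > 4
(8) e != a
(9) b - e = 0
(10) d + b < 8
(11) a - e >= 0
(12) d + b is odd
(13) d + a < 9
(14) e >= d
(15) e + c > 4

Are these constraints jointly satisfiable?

Take a = 5, b = 4, c = 2, d = 3, e = 4. Then constraint 2: c + a = 7; constraint 7: b + c = 6; constraint 9: b - e = 0, and every other listed constraint is also met.

Satisfiable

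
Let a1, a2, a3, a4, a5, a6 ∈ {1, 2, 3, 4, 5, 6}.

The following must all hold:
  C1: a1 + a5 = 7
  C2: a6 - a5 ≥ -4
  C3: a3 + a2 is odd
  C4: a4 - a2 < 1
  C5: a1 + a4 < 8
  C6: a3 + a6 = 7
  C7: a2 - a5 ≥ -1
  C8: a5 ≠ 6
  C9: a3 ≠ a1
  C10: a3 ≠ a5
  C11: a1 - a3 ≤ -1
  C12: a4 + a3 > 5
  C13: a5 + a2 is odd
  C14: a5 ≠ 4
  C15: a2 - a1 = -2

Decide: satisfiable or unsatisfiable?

Try a1 = 4, a2 = 2, a3 = 5, a4 = 2, a5 = 3, a6 = 2.
Check constraint 1: a1 + a5 = 7; constraint 2: a6 - a5 = -1. The remaining constraints are straightforward to verify.

Satisfiable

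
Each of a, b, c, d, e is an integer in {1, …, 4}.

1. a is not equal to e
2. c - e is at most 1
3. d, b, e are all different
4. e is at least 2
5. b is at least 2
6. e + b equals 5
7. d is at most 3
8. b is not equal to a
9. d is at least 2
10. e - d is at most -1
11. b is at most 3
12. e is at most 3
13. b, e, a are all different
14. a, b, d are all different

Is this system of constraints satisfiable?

Constraints 4, 5, 7, 9, 11, and 12 confine each of d, b, e to the 2 values {2, 3}.
Constraint 3 requires all 3 of them to be distinct, but only 2 values are available — impossible by the pigeonhole principle.

Unsatisfiable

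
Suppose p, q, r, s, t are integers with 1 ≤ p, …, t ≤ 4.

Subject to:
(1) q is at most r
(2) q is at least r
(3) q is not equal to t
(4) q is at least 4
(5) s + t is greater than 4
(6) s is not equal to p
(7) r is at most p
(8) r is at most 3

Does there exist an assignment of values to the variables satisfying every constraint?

Unsatisfiable

From constraint 4: q ≥ 4. From constraints 1 and 8: q ≤ r and r ≤ 3, so q ≤ 3. But 3 < 4, so no value of q works.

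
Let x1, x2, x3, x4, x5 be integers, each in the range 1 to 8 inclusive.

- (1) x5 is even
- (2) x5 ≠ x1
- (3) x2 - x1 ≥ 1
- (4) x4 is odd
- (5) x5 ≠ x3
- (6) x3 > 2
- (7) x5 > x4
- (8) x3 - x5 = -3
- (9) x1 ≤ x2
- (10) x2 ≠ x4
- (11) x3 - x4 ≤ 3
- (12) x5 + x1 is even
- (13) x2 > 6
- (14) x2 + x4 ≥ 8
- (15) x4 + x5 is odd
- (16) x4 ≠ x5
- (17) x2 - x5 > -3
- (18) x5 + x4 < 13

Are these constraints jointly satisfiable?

Satisfiable

Try x1 = 4, x2 = 8, x3 = 5, x4 = 3, x5 = 8.
Check constraint 3: x2 - x1 = 4; constraint 8: x3 - x5 = -3. The remaining constraints are straightforward to verify.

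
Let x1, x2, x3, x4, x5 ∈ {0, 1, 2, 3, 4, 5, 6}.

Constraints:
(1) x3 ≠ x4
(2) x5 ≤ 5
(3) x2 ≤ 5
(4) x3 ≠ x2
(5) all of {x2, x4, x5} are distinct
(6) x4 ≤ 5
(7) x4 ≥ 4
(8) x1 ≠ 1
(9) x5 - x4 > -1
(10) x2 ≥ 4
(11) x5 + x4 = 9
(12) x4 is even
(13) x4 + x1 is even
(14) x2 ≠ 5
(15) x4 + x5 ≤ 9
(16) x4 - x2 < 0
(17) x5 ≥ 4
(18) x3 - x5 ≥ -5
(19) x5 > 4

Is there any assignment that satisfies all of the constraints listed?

Unsatisfiable

Constraints 2, 3, 6, 7, 10, and 17 confine each of x2, x4, x5 to the 2 values {4, 5}.
Constraint 5 requires all 3 of them to be distinct, but only 2 values are available — impossible by the pigeonhole principle.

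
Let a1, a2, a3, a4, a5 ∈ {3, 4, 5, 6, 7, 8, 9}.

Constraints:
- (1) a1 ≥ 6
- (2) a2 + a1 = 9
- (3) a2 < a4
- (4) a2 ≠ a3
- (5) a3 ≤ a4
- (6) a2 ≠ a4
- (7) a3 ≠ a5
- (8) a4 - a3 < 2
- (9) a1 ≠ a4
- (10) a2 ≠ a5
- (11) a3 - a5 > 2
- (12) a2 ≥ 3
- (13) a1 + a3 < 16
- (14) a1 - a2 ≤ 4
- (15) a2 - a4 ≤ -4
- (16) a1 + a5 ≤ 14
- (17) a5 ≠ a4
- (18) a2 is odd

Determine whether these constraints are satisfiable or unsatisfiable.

Satisfiable

Try a1 = 6, a2 = 3, a3 = 9, a4 = 9, a5 = 5.
Check constraint 2: a2 + a1 = 9; constraint 8: a4 - a3 = 0. The remaining constraints are straightforward to verify.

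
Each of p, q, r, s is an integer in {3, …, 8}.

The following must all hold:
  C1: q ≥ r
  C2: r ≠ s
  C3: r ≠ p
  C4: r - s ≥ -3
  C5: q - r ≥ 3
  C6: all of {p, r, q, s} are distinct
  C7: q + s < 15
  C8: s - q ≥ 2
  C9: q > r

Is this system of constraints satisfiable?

Constraints 4, 5, and 8 give q − r ≥ 3, r − s ≥ -3, s − q ≥ 2.
Adding all 3 inequalities: the left sides telescope to 0, and the right sides sum to 3 + (-3) + 2 = 2. So 0 ≥ 2, which is false.

Unsatisfiable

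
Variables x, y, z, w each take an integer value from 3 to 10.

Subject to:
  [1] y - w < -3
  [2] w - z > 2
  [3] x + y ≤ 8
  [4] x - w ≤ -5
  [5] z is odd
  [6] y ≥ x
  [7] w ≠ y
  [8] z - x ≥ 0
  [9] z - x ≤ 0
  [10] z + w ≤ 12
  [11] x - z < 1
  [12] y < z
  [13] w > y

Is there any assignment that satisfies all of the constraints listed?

Unsatisfiable

Constraints 6, 9, and 12 give y < z, z ≤ x, x ≤ y. Chaining: y < z ≤ x ≤ y, which forces y < y — impossible.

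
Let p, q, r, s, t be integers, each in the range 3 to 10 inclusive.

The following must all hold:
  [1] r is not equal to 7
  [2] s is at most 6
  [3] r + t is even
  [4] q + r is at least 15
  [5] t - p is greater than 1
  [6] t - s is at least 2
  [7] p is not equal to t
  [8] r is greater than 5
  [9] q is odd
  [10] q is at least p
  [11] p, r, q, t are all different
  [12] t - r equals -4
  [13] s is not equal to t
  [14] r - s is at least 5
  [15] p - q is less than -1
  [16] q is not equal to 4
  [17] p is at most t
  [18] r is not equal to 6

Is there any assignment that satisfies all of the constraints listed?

Satisfiable

Try p = 3, q = 5, r = 10, s = 3, t = 6.
Check constraint 4: q + r = 15; constraint 5: t - p = 3. The remaining constraints are straightforward to verify.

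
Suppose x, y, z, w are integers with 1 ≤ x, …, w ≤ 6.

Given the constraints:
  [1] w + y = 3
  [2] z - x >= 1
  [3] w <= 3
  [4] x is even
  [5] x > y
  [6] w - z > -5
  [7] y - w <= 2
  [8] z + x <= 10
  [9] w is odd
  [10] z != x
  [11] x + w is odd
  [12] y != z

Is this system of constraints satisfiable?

Satisfiable

Setting (x, y, z, w) = (4, 2, 5, 1) satisfies everything: constraint 1: w + y = 3; constraint 2: z - x = 1, and the others follow.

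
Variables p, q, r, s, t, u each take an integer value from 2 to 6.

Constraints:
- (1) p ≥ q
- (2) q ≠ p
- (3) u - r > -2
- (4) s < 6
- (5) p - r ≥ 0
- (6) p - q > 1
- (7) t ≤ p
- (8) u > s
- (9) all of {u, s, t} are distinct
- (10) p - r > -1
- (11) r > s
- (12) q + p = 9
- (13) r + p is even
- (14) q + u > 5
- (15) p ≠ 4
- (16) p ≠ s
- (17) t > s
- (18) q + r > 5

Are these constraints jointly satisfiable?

Satisfiable

The assignment p = 6, q = 3, r = 4, s = 2, t = 6, u = 4 works:
  constraint 3 holds since u - r = 0.
  constraint 5 holds since p - r = 2.
The rest check out directly.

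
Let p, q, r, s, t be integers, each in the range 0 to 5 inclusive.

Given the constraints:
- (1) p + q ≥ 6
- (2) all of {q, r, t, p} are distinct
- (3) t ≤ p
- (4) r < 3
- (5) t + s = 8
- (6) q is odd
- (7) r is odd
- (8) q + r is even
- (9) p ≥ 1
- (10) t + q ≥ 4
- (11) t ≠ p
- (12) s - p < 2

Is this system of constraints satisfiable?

Take p = 5, q = 3, r = 1, s = 4, t = 4. Then constraint 1: p + q = 8; constraint 5: t + s = 8; constraint 10: t + q = 7, and every other listed constraint is also met.

Satisfiable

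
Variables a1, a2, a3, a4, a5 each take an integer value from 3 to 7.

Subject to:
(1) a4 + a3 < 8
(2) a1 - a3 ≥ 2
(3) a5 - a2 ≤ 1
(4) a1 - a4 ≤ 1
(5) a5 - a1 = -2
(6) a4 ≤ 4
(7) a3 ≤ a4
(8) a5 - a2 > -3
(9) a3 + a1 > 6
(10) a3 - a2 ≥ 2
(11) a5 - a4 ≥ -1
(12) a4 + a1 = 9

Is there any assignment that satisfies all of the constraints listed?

Unsatisfiable

Constraints 2, 3, 4, 10, and 11 give a1 − a3 ≥ 2, a3 − a2 ≥ 2, a2 − a5 ≥ -1, a5 − a4 ≥ -1, a4 − a1 ≥ -1.
Adding all 5 inequalities: the left sides telescope to 0, and the right sides sum to 2 + 2 + (-1) + (-1) + (-1) = 1. So 0 ≥ 1, which is false.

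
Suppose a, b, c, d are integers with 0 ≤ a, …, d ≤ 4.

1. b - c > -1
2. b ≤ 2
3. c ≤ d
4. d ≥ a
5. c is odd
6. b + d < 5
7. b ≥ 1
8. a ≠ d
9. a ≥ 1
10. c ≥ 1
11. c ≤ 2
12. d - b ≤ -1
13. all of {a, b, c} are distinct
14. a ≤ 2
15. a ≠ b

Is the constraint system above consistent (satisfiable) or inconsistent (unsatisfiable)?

Constraints 2, 7, 9, 10, 11, and 14 confine each of a, b, c to the 2 values {1, 2}.
Constraint 13 requires all 3 of them to be distinct, but only 2 values are available — impossible by the pigeonhole principle.

Unsatisfiable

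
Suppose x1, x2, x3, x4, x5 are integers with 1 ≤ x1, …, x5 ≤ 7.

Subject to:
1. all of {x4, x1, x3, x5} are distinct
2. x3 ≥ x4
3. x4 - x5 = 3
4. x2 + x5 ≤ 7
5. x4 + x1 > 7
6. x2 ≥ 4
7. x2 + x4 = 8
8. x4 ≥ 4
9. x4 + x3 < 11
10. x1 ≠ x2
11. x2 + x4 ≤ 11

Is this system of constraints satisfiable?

Satisfiable

Setting (x1, x2, x3, x4, x5) = (5, 4, 6, 4, 1) satisfies everything: constraint 3: x4 - x5 = 3; constraint 4: x2 + x5 = 5, and the others follow.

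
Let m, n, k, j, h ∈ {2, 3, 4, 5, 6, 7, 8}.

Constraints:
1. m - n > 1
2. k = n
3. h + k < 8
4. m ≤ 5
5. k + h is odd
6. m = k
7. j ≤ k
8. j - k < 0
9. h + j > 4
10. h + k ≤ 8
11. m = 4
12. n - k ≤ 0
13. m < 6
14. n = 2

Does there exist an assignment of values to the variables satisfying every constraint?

Constraint 11 fixes m = 4 and constraint 14 fixes n = 2. Constraints 2 and 6 give m = k = n, so m = n. But 4 ≠ 2 — contradiction.

Unsatisfiable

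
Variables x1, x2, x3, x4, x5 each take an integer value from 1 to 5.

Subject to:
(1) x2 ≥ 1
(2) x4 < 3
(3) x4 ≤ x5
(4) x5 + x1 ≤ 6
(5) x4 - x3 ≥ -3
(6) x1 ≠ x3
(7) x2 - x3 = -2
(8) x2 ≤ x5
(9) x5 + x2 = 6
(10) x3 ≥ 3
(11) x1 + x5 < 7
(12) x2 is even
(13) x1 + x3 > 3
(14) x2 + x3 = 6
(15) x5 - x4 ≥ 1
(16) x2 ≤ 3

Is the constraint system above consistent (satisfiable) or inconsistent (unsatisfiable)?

Setting (x1, x2, x3, x4, x5) = (1, 2, 4, 2, 4) satisfies everything: constraint 4: x5 + x1 = 5; constraint 5: x4 - x3 = -2; constraint 7: x2 - x3 = -2, and the others follow.

Satisfiable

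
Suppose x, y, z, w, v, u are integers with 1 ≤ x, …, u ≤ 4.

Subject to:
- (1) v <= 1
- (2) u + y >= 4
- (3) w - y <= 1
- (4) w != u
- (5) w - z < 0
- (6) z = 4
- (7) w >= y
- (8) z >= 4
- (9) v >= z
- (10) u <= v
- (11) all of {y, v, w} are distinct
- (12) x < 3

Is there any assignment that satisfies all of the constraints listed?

From constraints 8 and 9: v ≥ z and z ≥ 4, so v ≥ 4. From constraint 1: v ≤ 1. But 1 < 4, so no value of v works.

Unsatisfiable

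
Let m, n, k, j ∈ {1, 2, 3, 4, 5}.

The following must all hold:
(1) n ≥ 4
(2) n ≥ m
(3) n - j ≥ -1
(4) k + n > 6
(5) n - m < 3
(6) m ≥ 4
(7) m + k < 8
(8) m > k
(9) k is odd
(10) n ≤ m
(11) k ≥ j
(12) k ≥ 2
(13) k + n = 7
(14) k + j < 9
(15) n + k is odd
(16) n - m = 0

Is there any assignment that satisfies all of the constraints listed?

Satisfiable

Take m = 4, n = 4, k = 3, j = 3. Then constraint 3: n - j = 1; constraint 4: k + n = 7; constraint 5: n - m = 0, and every other listed constraint is also met.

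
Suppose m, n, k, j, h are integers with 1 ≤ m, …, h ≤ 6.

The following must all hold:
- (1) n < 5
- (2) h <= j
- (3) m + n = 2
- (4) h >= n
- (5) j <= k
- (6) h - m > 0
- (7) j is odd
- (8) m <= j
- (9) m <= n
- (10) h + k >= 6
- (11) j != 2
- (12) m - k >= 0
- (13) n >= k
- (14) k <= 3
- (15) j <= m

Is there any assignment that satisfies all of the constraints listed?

Unsatisfiable

Constraints 2, 5, 6, and 12 give h ≤ j, j ≤ k, k ≤ m, m < h. Chaining: h ≤ j ≤ k ≤ m < h, which forces h < h — impossible.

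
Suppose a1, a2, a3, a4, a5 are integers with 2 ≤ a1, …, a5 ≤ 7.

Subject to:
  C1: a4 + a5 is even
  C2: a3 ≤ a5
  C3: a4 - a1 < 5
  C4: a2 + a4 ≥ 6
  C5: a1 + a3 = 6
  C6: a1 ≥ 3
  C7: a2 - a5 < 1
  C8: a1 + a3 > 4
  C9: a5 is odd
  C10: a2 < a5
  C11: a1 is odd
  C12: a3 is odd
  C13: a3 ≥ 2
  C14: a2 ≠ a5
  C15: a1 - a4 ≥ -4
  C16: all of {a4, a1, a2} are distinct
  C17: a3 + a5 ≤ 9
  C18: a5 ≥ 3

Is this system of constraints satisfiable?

Satisfiable

Try a1 = 3, a2 = 4, a3 = 3, a4 = 5, a5 = 5.
Check constraint 3: a4 - a1 = 2; constraint 4: a2 + a4 = 9; constraint 5: a1 + a3 = 6. The remaining constraints are straightforward to verify.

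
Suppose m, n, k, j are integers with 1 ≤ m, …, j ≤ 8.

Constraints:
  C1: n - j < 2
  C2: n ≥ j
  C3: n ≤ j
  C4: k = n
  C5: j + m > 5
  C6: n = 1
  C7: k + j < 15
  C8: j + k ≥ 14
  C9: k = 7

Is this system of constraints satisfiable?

Unsatisfiable

Constraint 9 fixes k = 7 and constraint 6 fixes n = 1, but constraint 4 requires k = n. Since 7 ≠ 1, contradiction.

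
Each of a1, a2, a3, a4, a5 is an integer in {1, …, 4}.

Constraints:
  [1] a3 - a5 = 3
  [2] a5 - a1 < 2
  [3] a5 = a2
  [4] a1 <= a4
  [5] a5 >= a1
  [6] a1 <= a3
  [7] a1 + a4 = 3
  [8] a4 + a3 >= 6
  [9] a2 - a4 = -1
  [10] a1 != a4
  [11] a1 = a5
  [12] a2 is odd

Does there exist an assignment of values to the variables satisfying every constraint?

Try a1 = 1, a2 = 1, a3 = 4, a4 = 2, a5 = 1.
Check constraint 1: a3 - a5 = 3; constraint 2: a5 - a1 = 0; constraint 7: a1 + a4 = 3. The remaining constraints are straightforward to verify.

Satisfiable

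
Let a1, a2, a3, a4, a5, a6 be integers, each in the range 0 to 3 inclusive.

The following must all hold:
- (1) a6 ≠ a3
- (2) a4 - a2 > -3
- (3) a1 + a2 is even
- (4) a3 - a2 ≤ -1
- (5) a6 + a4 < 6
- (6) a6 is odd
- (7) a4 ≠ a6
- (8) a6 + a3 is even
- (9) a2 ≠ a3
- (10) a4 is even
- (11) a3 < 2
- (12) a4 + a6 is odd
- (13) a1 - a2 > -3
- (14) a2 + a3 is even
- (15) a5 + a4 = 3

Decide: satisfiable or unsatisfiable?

Setting (a1, a2, a3, a4, a5, a6) = (1, 3, 1, 2, 1, 3) satisfies everything: constraint 2: a4 - a2 = -1; constraint 4: a3 - a2 = -2; constraint 5: a6 + a4 = 5, and the others follow.

Satisfiable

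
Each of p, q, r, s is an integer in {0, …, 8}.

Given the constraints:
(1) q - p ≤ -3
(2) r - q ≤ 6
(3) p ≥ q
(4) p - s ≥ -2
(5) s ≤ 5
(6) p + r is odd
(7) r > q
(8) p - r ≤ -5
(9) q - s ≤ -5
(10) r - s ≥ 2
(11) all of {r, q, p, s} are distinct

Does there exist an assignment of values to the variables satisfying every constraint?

Unsatisfiable

Constraints 2, 4, 8, and 9 give r − p ≥ 5, p − s ≥ -2, s − q ≥ 5, q − r ≥ -6.
Adding all 4 inequalities: the left sides telescope to 0, and the right sides sum to 5 + (-2) + 5 + (-6) = 2. So 0 ≥ 2, which is false.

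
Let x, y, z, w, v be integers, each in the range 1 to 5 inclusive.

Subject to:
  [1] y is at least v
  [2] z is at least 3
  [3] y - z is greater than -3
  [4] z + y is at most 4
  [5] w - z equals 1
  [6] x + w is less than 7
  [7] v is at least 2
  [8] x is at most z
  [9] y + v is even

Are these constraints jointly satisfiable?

From constraint 2: z ≥ 3. From constraints 1 and 7: y ≥ v ≥ 2. Hence z + y ≥ 5. But constraint 4 requires z + y ≤ 4, and 4 < 5. Contradiction.

Unsatisfiable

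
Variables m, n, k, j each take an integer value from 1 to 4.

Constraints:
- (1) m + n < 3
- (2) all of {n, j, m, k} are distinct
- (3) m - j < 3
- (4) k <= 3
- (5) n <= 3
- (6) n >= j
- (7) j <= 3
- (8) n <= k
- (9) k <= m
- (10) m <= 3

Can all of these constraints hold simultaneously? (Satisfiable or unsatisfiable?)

Unsatisfiable

Constraints 4, 5, 7, and 10 confine each of n, j, m, k to the 3 values {1, …, 3} (the domain already gives each ≥ 1).
Constraint 2 requires all 4 of them to be distinct, but only 3 values are available — impossible by the pigeonhole principle.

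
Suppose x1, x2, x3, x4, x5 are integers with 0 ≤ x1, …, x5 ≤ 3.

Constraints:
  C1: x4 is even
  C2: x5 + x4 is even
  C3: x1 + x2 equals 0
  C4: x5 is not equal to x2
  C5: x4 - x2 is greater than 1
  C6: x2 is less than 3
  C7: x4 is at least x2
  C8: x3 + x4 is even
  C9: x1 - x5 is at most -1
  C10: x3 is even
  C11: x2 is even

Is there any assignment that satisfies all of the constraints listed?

One satisfying assignment is x1 = 0, x2 = 0, x3 = 2, x4 = 2, x5 = 2.
For the less obvious constraints — constraint 3: x1 + x2 = 0; constraint 5: x4 - x2 = 2; constraint 9: x1 - x5 = -2 — and the others hold by inspection.

Satisfiable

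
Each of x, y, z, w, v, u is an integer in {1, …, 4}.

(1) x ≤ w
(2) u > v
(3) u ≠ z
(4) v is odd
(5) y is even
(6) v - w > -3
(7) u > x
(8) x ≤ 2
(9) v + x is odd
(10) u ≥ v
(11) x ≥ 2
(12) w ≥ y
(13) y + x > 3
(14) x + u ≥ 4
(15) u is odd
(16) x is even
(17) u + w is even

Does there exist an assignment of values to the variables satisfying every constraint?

Setting (x, y, z, w, v, u) = (2, 2, 2, 3, 1, 3) satisfies everything: constraint 6: v - w = -2; constraint 13: y + x = 4; constraint 14: x + u = 5, and the others follow.

Satisfiable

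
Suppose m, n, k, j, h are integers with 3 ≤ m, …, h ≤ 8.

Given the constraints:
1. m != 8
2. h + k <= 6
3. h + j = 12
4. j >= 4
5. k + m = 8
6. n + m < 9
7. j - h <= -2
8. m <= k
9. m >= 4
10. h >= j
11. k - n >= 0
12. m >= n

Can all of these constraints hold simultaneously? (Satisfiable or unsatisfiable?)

Unsatisfiable

From constraints 4 and 10: h ≥ j ≥ 4. From constraints 8 and 9: k ≥ m ≥ 4. Hence h + k ≥ 8. But constraint 2 requires h + k ≤ 6, and 6 < 8. Contradiction.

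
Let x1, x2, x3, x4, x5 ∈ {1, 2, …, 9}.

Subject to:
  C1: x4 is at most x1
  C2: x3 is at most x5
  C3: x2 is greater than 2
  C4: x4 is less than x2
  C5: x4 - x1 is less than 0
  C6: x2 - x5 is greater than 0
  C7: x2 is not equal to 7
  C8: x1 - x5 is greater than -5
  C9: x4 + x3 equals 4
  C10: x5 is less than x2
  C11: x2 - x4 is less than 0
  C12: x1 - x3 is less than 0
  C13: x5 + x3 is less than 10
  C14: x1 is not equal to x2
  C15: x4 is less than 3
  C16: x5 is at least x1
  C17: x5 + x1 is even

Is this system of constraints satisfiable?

Constraints 2, 5, 10, 11, and 12 give x4 < x1, x1 < x3, x3 ≤ x5, x5 < x2, x2 < x4. Chaining: x4 < x1 < x3 ≤ x5 < x2 < x4, which forces x4 < x4 — impossible.

Unsatisfiable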